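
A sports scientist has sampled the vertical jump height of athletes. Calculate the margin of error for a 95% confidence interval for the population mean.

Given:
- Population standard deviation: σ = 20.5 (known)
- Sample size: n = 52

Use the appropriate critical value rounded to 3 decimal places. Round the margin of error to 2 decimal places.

The population standard deviation σ is known, so use the z-interval margin of error formula.

For 95% confidence, z* = 1.96 (from standard normal table)

Margin of error formula for z-interval: E = z* × σ/√n

E = 1.96 × 20.5/√52
  = 1.96 × 2.842839
  = 5.5720

Rounded to 2 decimal places:

5.57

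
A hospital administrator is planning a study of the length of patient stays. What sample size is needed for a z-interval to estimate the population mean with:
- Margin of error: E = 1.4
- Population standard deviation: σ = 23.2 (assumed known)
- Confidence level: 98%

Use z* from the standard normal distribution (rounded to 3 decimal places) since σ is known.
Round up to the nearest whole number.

Using z* since population σ is known (z-interval formula).

For 98% confidence, z* = 2.326 (from standard normal table)

Sample size formula for z-interval: n = (z*σ/E)²

n = (2.326 × 23.2 / 1.4)²
  = (38.545143)²
  = 1485.7280

Round up to the nearest whole number: n = 1486

1486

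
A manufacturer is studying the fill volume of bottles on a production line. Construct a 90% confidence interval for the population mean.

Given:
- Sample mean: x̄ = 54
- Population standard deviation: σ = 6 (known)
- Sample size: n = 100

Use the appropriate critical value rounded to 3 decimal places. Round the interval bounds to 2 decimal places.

The population standard deviation σ is known, so use a z-interval (standard normal critical value).

For 90% confidence, z* = 1.645 (from standard normal table)

Standard error: SE = σ/√n = 6/√100 = 0.600000

Margin of error: E = z* × SE = 1.645 × 0.600000 = 0.9870

Z-interval: x̄ ± E = 54 ± 0.9870 = (53.0130, 54.9870)

Rounded to 2 decimal places:

(53.01, 54.99)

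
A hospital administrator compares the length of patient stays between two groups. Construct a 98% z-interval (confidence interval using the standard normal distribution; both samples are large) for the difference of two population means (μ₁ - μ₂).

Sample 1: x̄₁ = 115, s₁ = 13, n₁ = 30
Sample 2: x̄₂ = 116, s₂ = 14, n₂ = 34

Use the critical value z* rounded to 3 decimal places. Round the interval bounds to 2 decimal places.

Both samples are large (n₁ = 30 ≥ 30, n₂ = 34 ≥ 30), so a z-interval for the difference of means applies.

Point estimate: x̄₁ - x̄₂ = 115 - 116 = -1

Standard error: SE = √(s₁²/n₁ + s₂²/n₂)
= √(13²/30 + 14²/34)
= √(5.633333 + 5.764706)
= 3.376098

For 98% confidence, z* = 2.326 (from standard normal table)
Margin of error: E = z* × SE = 2.326 × 3.376098 = 7.8528

Z-interval: (x̄₁ - x̄₂) ± E = -1 ± 7.8528 = (-8.8528, 6.8528)

Rounded to 2 decimal places:

(-8.85, 6.85)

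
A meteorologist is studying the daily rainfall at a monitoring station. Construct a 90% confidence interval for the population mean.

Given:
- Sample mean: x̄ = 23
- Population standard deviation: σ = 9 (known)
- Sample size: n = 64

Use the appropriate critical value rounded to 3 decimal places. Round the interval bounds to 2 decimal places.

The population standard deviation σ is known, so use a z-interval (standard normal critical value).

For 90% confidence, z* = 1.645 (from standard normal table)

Standard error: SE = σ/√n = 9/√64 = 1.125000

Margin of error: E = z* × SE = 1.645 × 1.125000 = 1.8506

Z-interval: x̄ ± E = 23 ± 1.8506 = (21.1494, 24.8506)

Rounded to 2 decimal places:

(21.15, 24.85)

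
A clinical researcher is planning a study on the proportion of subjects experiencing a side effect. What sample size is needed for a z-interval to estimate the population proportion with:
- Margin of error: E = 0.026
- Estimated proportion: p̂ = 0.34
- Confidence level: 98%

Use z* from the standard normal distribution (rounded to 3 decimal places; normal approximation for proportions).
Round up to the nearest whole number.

Using z* for proportion z-interval (normal approximation).

For 98% confidence, z* = 2.326 (from standard normal table)

Sample size formula for proportion z-interval: n = z*²p̂(1-p̂)/E²

n = 2.326² × 0.34 × 0.66 / 0.026²
  = 5.410276 × 0.2244 / 0.000676
  = 1795.9555

Round up to the nearest whole number: n = 1796

1796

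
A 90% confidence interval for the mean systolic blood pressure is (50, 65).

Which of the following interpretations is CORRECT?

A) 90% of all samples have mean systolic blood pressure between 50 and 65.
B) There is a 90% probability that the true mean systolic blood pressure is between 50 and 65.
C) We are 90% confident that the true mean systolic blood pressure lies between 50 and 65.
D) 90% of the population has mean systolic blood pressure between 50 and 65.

A confidence interval represents our confidence in the procedure, not a probability statement about the parameter.

Key concept: If we repeated this sampling process many times and computed a 90% CI each time, about 90% of those intervals would contain the true population parameter.

For this specific interval (50, 65):
- Midpoint (point estimate): 57.5
- Margin of error: 7.5

The correct interpretation is the one stating confidence that the true parameter lies in the interval — option C.

C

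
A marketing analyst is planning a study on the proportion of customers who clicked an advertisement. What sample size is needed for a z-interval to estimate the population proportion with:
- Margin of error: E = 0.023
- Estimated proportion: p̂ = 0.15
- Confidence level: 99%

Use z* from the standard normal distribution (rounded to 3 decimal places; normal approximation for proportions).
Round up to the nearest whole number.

Using z* for proportion z-interval (normal approximation).

For 99% confidence, z* = 2.576 (from standard normal table)

Sample size formula for proportion z-interval: n = z*²p̂(1-p̂)/E²

n = 2.576² × 0.15 × 0.85 / 0.023²
  = 6.635776 × 0.1275 / 0.000529
  = 1599.3600

Round up to the nearest whole number: n = 1600

1600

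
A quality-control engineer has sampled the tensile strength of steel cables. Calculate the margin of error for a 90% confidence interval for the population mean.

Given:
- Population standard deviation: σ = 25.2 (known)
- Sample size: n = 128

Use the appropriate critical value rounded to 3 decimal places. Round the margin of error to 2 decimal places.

The population standard deviation σ is known, so use the z-interval margin of error formula.

For 90% confidence, z* = 1.645 (from standard normal table)

Margin of error formula for z-interval: E = z* × σ/√n

E = 1.645 × 25.2/√128
  = 1.645 × 2.227386
  = 3.6641

Rounded to 2 decimal places:

3.66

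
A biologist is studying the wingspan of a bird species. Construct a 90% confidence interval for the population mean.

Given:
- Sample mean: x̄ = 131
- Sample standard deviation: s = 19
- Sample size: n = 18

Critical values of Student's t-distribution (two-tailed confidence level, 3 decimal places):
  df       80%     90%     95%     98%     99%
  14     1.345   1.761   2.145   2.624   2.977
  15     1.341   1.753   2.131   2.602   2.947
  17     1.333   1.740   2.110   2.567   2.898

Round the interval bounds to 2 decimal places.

The population standard deviation σ is unknown (only the sample standard deviation s is given), so use a t-interval with df = n - 1 = 18 - 1 = 17.

For 90% confidence with df = 17, t* = 1.740 (from t-table)

Standard error: SE = s/√n = 19/√18 = 4.478343

Margin of error: E = t* × SE = 1.740 × 4.478343 = 7.7923

T-interval: x̄ ± E = 131 ± 7.7923 = (123.2077, 138.7923)

Rounded to 2 decimal places:

(123.21, 138.79)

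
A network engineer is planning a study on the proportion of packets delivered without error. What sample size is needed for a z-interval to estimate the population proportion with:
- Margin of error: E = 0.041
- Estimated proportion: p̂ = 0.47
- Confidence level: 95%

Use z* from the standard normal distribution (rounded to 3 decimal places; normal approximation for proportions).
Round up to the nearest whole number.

Using z* for proportion z-interval (normal approximation).

For 95% confidence, z* = 1.96 (from standard normal table)

Sample size formula for proportion z-interval: n = z*²p̂(1-p̂)/E²

n = 1.96² × 0.47 × 0.53 / 0.041²
  = 3.8416 × 0.2491 / 0.001681
  = 569.2698

Round up to the nearest whole number: n = 570

570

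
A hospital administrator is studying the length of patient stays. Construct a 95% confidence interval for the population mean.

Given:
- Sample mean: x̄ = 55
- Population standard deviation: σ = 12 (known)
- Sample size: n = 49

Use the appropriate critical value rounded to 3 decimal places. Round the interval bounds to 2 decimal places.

The population standard deviation σ is known, so use a z-interval (standard normal critical value).

For 95% confidence, z* = 1.96 (from standard normal table)

Standard error: SE = σ/√n = 12/√49 = 1.714286

Margin of error: E = z* × SE = 1.96 × 1.714286 = 3.3600

Z-interval: x̄ ± E = 55 ± 3.3600 = (51.6400, 58.3600)

Rounded to 2 decimal places:

(51.64, 58.36)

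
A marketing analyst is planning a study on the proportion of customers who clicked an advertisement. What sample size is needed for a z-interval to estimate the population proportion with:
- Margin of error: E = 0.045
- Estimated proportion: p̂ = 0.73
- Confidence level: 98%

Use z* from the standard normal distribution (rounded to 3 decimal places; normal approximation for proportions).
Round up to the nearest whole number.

Using z* for proportion z-interval (normal approximation).

For 98% confidence, z* = 2.326 (from standard normal table)

Sample size formula for proportion z-interval: n = z*²p̂(1-p̂)/E²

n = 2.326² × 0.73 × 0.27 / 0.045²
  = 5.410276 × 0.1971 / 0.002025
  = 526.6002

Round up to the nearest whole number: n = 527

527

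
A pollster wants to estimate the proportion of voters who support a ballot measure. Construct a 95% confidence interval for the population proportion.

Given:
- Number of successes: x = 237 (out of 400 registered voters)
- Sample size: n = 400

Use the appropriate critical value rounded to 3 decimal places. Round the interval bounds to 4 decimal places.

Sample proportion: p̂ = 237/400 = 0.592500

Check conditions for normal approximation:
  np̂ = 237 ≥ 10 ✓
  n(1-p̂) = 163 ≥ 10 ✓

The sample is large enough, so use a z-interval (normal approximation) for the proportion.

For 95% confidence, z* = 1.96 (from standard normal table)

Standard error: SE = √(p̂(1-p̂)/n) = √(0.592500×0.407500/400) = 0.02456846

Margin of error: E = z* × SE = 1.96 × 0.02456846 = 0.048154

Z-interval: p̂ ± E = 0.592500 ± 0.048154 = (0.544346, 0.640654)

Rounded to 4 decimal places:

(0.5443, 0.6407)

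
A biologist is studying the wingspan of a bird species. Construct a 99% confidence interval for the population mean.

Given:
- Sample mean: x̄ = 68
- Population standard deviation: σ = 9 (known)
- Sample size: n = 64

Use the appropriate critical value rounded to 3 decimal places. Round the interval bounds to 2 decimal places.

The population standard deviation σ is known, so use a z-interval (standard normal critical value).

For 99% confidence, z* = 2.576 (from standard normal table)

Standard error: SE = σ/√n = 9/√64 = 1.125000

Margin of error: E = z* × SE = 2.576 × 1.125000 = 2.8980

Z-interval: x̄ ± E = 68 ± 2.8980 = (65.1020, 70.8980)

Rounded to 2 decimal places:

(65.10, 70.90)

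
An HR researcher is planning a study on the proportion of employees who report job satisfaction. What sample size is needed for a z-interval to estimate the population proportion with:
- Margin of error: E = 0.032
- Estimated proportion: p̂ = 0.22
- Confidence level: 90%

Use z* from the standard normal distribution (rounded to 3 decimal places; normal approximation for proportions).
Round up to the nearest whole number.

Using z* for proportion z-interval (normal approximation).

For 90% confidence, z* = 1.645 (from standard normal table)

Sample size formula for proportion z-interval: n = z*²p̂(1-p̂)/E²

n = 1.645² × 0.22 × 0.78 / 0.032²
  = 2.706025 × 0.1716 / 0.001024
  = 453.4706

Round up to the nearest whole number: n = 454

454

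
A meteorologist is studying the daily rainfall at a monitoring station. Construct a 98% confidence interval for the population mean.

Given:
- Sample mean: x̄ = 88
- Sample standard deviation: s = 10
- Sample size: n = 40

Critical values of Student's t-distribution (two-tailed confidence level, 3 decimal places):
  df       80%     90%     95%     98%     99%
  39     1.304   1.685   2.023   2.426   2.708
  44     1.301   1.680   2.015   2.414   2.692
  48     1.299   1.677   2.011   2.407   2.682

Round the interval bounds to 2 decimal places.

The population standard deviation σ is unknown (only the sample standard deviation s is given), so use a t-interval with df = n - 1 = 40 - 1 = 39.

For 98% confidence with df = 39, t* = 2.426 (from t-table)

Standard error: SE = s/√n = 10/√40 = 1.581139

Margin of error: E = t* × SE = 2.426 × 1.581139 = 3.8358

T-interval: x̄ ± E = 88 ± 3.8358 = (84.1642, 91.8358)

Rounded to 2 decimal places:

(84.16, 91.84)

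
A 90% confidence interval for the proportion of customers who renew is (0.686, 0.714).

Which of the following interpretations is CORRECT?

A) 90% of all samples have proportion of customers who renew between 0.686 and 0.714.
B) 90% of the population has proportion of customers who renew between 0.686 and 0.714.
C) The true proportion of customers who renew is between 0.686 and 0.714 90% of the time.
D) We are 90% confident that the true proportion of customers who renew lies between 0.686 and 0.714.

A confidence interval represents our confidence in the procedure, not a probability statement about the parameter.

Key concept: If we repeated this sampling process many times and computed a 90% CI each time, about 90% of those intervals would contain the true population parameter.

For this specific interval (0.686, 0.714):
- Midpoint (point estimate): 0.7
- Margin of error: 0.014

The correct interpretation is the one stating confidence that the true parameter lies in the interval — option D.

D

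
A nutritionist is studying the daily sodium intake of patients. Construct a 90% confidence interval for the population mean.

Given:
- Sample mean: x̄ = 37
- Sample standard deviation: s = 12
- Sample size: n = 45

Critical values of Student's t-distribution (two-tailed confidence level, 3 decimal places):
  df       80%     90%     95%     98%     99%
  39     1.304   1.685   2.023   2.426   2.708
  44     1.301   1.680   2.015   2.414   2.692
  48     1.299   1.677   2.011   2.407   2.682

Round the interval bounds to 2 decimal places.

The population standard deviation σ is unknown (only the sample standard deviation s is given), so use a t-interval with df = n - 1 = 45 - 1 = 44.

For 90% confidence with df = 44, t* = 1.680 (from t-table)

Standard error: SE = s/√n = 12/√45 = 1.788854

Margin of error: E = t* × SE = 1.680 × 1.788854 = 3.0053

T-interval: x̄ ± E = 37 ± 3.0053 = (33.9947, 40.0053)

Rounded to 2 decimal places:

(33.99, 40.01)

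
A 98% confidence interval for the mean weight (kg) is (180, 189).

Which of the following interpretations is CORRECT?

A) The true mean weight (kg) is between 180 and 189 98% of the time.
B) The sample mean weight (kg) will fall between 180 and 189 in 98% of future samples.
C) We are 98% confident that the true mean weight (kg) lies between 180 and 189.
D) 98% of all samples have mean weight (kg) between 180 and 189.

A confidence interval represents our confidence in the procedure, not a probability statement about the parameter.

Key concept: If we repeated this sampling process many times and computed a 98% CI each time, about 98% of those intervals would contain the true population parameter.

For this specific interval (180, 189):
- Midpoint (point estimate): 184.5
- Margin of error: 4.5

The correct interpretation is the one stating confidence that the true parameter lies in the interval — option C.

C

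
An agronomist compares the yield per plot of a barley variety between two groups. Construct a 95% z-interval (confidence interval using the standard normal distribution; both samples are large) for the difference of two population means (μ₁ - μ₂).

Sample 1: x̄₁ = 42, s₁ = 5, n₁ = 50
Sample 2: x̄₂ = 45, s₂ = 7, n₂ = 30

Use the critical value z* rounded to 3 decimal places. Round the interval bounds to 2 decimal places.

Both samples are large (n₁ = 50 ≥ 30, n₂ = 30 ≥ 30), so a z-interval for the difference of means applies.

Point estimate: x̄₁ - x̄₂ = 42 - 45 = -3

Standard error: SE = √(s₁²/n₁ + s₂²/n₂)
= √(5²/50 + 7²/30)
= √(0.500000 + 1.633333)
= 1.460593

For 95% confidence, z* = 1.96 (from standard normal table)
Margin of error: E = z* × SE = 1.96 × 1.460593 = 2.8628

Z-interval: (x̄₁ - x̄₂) ± E = -3 ± 2.8628 = (-5.8628, -0.1372)

Rounded to 2 decimal places:

(-5.86, -0.14)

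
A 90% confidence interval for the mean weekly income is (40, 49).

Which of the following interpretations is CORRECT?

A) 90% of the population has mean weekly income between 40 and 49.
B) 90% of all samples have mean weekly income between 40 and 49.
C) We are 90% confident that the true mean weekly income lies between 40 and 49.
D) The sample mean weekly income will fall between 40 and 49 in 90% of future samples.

A confidence interval represents our confidence in the procedure, not a probability statement about the parameter.

Key concept: If we repeated this sampling process many times and computed a 90% CI each time, about 90% of those intervals would contain the true population parameter.

For this specific interval (40, 49):
- Midpoint (point estimate): 44.5
- Margin of error: 4.5

The correct interpretation is the one stating confidence that the true parameter lies in the interval — option C.

C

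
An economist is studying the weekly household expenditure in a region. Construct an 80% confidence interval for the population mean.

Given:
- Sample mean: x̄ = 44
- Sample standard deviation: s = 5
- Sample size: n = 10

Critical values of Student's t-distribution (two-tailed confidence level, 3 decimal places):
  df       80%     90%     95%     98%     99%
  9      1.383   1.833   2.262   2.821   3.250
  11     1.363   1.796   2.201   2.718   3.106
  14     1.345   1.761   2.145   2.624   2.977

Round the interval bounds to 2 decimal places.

The population standard deviation σ is unknown (only the sample standard deviation s is given), so use a t-interval with df = n - 1 = 10 - 1 = 9.

For 80% confidence with df = 9, t* = 1.383 (from t-table)

Standard error: SE = s/√n = 5/√10 = 1.581139

Margin of error: E = t* × SE = 1.383 × 1.581139 = 2.1867

T-interval: x̄ ± E = 44 ± 2.1867 = (41.8133, 46.1867)

Rounded to 2 decimal places:

(41.81, 46.19)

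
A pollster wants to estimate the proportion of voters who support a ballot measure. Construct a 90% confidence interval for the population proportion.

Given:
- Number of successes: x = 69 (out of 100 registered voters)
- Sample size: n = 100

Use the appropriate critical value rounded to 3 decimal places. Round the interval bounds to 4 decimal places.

Sample proportion: p̂ = 69/100 = 0.690000

Check conditions for normal approximation:
  np̂ = 69 ≥ 10 ✓
  n(1-p̂) = 31 ≥ 10 ✓

The sample is large enough, so use a z-interval (normal approximation) for the proportion.

For 90% confidence, z* = 1.645 (from standard normal table)

Standard error: SE = √(p̂(1-p̂)/n) = √(0.690000×0.310000/100) = 0.04624932

Margin of error: E = z* × SE = 1.645 × 0.04624932 = 0.076080

Z-interval: p̂ ± E = 0.690000 ± 0.076080 = (0.613920, 0.766080)

Rounded to 4 decimal places:

(0.6139, 0.7661)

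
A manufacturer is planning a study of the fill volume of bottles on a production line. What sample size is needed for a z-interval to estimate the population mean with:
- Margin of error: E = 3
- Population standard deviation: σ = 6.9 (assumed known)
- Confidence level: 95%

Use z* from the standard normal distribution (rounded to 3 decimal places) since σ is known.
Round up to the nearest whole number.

Using z* since population σ is known (z-interval formula).

For 95% confidence, z* = 1.96 (from standard normal table)

Sample size formula for z-interval: n = (z*σ/E)²

n = (1.96 × 6.9 / 3)²
  = (4.508000)²
  = 20.3221

Round up to the nearest whole number: n = 21

21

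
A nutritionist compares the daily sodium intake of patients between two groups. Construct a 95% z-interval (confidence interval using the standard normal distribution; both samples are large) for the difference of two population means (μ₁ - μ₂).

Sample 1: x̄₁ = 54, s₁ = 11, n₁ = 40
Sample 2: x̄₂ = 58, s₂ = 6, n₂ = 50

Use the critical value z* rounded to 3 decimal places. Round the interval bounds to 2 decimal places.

Both samples are large (n₁ = 40 ≥ 30, n₂ = 50 ≥ 30), so a z-interval for the difference of means applies.

Point estimate: x̄₁ - x̄₂ = 54 - 58 = -4

Standard error: SE = √(s₁²/n₁ + s₂²/n₂)
= √(11²/40 + 6²/50)
= √(3.025000 + 0.720000)
= 1.935200

For 95% confidence, z* = 1.96 (from standard normal table)
Margin of error: E = z* × SE = 1.96 × 1.935200 = 3.7930

Z-interval: (x̄₁ - x̄₂) ± E = -4 ± 3.7930 = (-7.7930, -0.2070)

Rounded to 2 decimal places:

(-7.79, -0.21)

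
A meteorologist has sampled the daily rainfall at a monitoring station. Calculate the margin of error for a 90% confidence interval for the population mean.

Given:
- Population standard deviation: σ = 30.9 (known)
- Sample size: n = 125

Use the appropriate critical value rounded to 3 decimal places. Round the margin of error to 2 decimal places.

The population standard deviation σ is known, so use the z-interval margin of error formula.

For 90% confidence, z* = 1.645 (from standard normal table)

Margin of error formula for z-interval: E = z* × σ/√n

E = 1.645 × 30.9/√125
  = 1.645 × 2.763780
  = 4.5464

Rounded to 2 decimal places:

4.55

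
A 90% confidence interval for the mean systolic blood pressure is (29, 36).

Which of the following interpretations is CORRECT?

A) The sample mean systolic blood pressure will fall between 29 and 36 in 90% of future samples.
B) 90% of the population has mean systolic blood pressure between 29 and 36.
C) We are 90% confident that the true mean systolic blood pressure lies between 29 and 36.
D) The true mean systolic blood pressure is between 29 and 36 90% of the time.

A confidence interval represents our confidence in the procedure, not a probability statement about the parameter.

Key concept: If we repeated this sampling process many times and computed a 90% CI each time, about 90% of those intervals would contain the true population parameter.

For this specific interval (29, 36):
- Midpoint (point estimate): 32.5
- Margin of error: 3.5

The correct interpretation is the one stating confidence that the true parameter lies in the interval — option C.

C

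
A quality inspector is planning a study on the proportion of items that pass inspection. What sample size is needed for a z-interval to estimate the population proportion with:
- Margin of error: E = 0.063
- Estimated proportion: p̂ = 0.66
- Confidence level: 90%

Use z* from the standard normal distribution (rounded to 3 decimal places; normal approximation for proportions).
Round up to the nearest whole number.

Using z* for proportion z-interval (normal approximation).

For 90% confidence, z* = 1.645 (from standard normal table)

Sample size formula for proportion z-interval: n = z*²p̂(1-p̂)/E²

n = 1.645² × 0.66 × 0.34 / 0.063²
  = 2.706025 × 0.2244 / 0.003969
  = 152.9937

Round up to the nearest whole number: n = 153

153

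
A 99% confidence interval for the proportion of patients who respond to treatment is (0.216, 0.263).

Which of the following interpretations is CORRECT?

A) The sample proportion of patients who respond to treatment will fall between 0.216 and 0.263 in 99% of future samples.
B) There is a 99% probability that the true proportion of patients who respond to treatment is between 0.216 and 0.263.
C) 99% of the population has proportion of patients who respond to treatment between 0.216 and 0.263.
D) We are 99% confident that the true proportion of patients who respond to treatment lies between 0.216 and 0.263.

A confidence interval represents our confidence in the procedure, not a probability statement about the parameter.

Key concept: If we repeated this sampling process many times and computed a 99% CI each time, about 99% of those intervals would contain the true population parameter.

For this specific interval (0.216, 0.263):
- Midpoint (point estimate): 0.2395
- Margin of error: 0.0235

The correct interpretation is the one stating confidence that the true parameter lies in the interval — option D.

D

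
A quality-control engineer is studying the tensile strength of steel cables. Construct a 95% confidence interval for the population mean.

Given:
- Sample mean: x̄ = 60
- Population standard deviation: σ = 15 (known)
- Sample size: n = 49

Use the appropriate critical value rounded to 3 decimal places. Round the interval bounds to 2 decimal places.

The population standard deviation σ is known, so use a z-interval (standard normal critical value).

For 95% confidence, z* = 1.96 (from standard normal table)

Standard error: SE = σ/√n = 15/√49 = 2.142857

Margin of error: E = z* × SE = 1.96 × 2.142857 = 4.2000

Z-interval: x̄ ± E = 60 ± 4.2000 = (55.8000, 64.2000)

Rounded to 2 decimal places:

(55.80, 64.20)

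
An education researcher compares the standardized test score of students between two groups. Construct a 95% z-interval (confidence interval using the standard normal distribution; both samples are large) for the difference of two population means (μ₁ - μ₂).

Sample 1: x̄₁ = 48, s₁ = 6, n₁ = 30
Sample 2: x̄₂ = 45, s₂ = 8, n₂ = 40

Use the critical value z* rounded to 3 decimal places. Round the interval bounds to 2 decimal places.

Both samples are large (n₁ = 30 ≥ 30, n₂ = 40 ≥ 30), so a z-interval for the difference of means applies.

Point estimate: x̄₁ - x̄₂ = 48 - 45 = 3

Standard error: SE = √(s₁²/n₁ + s₂²/n₂)
= √(6²/30 + 8²/40)
= √(1.200000 + 1.600000)
= 1.673320

For 95% confidence, z* = 1.96 (from standard normal table)
Margin of error: E = z* × SE = 1.96 × 1.673320 = 3.2797

Z-interval: (x̄₁ - x̄₂) ± E = 3 ± 3.2797 = (-0.2797, 6.2797)

Rounded to 2 decimal places:

(-0.28, 6.28)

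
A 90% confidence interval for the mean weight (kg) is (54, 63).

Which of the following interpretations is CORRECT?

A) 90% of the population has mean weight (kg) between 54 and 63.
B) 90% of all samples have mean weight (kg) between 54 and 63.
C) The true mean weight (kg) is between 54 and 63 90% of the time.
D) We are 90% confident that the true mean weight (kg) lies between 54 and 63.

A confidence interval represents our confidence in the procedure, not a probability statement about the parameter.

Key concept: If we repeated this sampling process many times and computed a 90% CI each time, about 90% of those intervals would contain the true population parameter.

For this specific interval (54, 63):
- Midpoint (point estimate): 58.5
- Margin of error: 4.5

The correct interpretation is the one stating confidence that the true parameter lies in the interval — option D.

D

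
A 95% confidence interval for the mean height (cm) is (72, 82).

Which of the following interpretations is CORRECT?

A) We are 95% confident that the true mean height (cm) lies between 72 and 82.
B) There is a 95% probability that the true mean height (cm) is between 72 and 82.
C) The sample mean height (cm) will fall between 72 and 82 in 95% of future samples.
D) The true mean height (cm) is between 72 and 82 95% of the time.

A confidence interval represents our confidence in the procedure, not a probability statement about the parameter.

Key concept: If we repeated this sampling process many times and computed a 95% CI each time, about 95% of those intervals would contain the true population parameter.

For this specific interval (72, 82):
- Midpoint (point estimate): 77
- Margin of error: 5

The correct interpretation is the one stating confidence that the true parameter lies in the interval — option A.

A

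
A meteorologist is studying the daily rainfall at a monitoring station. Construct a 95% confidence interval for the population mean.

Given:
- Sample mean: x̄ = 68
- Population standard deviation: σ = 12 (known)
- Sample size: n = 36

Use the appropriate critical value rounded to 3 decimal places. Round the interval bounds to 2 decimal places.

The population standard deviation σ is known, so use a z-interval (standard normal critical value).

For 95% confidence, z* = 1.96 (from standard normal table)

Standard error: SE = σ/√n = 12/√36 = 2.000000

Margin of error: E = z* × SE = 1.96 × 2.000000 = 3.9200

Z-interval: x̄ ± E = 68 ± 3.9200 = (64.0800, 71.9200)

Rounded to 2 decimal places:

(64.08, 71.92)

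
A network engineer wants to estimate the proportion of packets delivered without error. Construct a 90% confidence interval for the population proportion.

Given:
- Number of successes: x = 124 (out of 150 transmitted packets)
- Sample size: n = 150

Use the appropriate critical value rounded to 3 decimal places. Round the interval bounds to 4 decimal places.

Sample proportion: p̂ = 124/150 = 0.826667

Check conditions for normal approximation:
  np̂ = 124 ≥ 10 ✓
  n(1-p̂) = 26 ≥ 10 ✓

The sample is large enough, so use a z-interval (normal approximation) for the proportion.

For 90% confidence, z* = 1.645 (from standard normal table)

Standard error: SE = √(p̂(1-p̂)/n) = √(0.826667×0.173333/150) = 0.03090727

Margin of error: E = z* × SE = 1.645 × 0.03090727 = 0.050842

Z-interval: p̂ ± E = 0.826667 ± 0.050842 = (0.775824, 0.877509)

Rounded to 4 decimal places:

(0.7758, 0.8775)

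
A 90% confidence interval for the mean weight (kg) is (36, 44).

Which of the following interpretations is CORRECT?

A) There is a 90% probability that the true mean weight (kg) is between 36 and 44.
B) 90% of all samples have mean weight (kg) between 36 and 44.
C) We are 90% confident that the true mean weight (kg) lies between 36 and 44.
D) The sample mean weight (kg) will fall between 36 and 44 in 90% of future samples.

A confidence interval represents our confidence in the procedure, not a probability statement about the parameter.

Key concept: If we repeated this sampling process many times and computed a 90% CI each time, about 90% of those intervals would contain the true population parameter.

For this specific interval (36, 44):
- Midpoint (point estimate): 40
- Margin of error: 4

The correct interpretation is the one stating confidence that the true parameter lies in the interval — option C.

C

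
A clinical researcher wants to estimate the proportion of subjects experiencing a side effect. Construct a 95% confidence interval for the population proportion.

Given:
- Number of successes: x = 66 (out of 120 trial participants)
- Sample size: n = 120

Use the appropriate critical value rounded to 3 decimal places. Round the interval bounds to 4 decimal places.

Sample proportion: p̂ = 66/120 = 0.550000

Check conditions for normal approximation:
  np̂ = 66 ≥ 10 ✓
  n(1-p̂) = 54 ≥ 10 ✓

The sample is large enough, so use a z-interval (normal approximation) for the proportion.

For 95% confidence, z* = 1.96 (from standard normal table)

Standard error: SE = √(p̂(1-p̂)/n) = √(0.550000×0.450000/120) = 0.04541476

Margin of error: E = z* × SE = 1.96 × 0.04541476 = 0.089013

Z-interval: p̂ ± E = 0.550000 ± 0.089013 = (0.460987, 0.639013)

Rounded to 4 decimal places:

(0.4610, 0.6390)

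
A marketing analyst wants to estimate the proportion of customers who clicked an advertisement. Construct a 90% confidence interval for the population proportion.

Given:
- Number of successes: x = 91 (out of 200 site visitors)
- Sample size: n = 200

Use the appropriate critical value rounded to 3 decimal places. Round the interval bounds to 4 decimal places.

Sample proportion: p̂ = 91/200 = 0.455000

Check conditions for normal approximation:
  np̂ = 91 ≥ 10 ✓
  n(1-p̂) = 109 ≥ 10 ✓

The sample is large enough, so use a z-interval (normal approximation) for the proportion.

For 90% confidence, z* = 1.645 (from standard normal table)

Standard error: SE = √(p̂(1-p̂)/n) = √(0.455000×0.545000/200) = 0.03521186

Margin of error: E = z* × SE = 1.645 × 0.03521186 = 0.057924

Z-interval: p̂ ± E = 0.455000 ± 0.057924 = (0.397076, 0.512924)

Rounded to 4 decimal places:

(0.3971, 0.5129)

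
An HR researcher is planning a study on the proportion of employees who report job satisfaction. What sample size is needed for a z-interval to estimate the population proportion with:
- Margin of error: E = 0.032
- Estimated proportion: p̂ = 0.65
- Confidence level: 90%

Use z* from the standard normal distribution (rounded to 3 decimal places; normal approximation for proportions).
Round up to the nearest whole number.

Using z* for proportion z-interval (normal approximation).

For 90% confidence, z* = 1.645 (from standard normal table)

Sample size formula for proportion z-interval: n = z*²p̂(1-p̂)/E²

n = 1.645² × 0.65 × 0.35 / 0.032²
  = 2.706025 × 0.2275 / 0.001024
  = 601.1921

Round up to the nearest whole number: n = 602

602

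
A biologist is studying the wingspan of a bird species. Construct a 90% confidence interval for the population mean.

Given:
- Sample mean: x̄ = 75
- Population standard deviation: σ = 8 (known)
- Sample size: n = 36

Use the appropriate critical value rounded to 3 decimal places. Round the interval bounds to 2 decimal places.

The population standard deviation σ is known, so use a z-interval (standard normal critical value).

For 90% confidence, z* = 1.645 (from standard normal table)

Standard error: SE = σ/√n = 8/√36 = 1.333333

Margin of error: E = z* × SE = 1.645 × 1.333333 = 2.1933

Z-interval: x̄ ± E = 75 ± 2.1933 = (72.8067, 77.1933)

Rounded to 2 decimal places:

(72.81, 77.19)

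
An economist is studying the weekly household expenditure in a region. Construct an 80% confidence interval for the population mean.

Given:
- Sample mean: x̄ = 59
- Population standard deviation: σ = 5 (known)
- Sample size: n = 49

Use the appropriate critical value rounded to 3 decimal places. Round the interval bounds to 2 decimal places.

The population standard deviation σ is known, so use a z-interval (standard normal critical value).

For 80% confidence, z* = 1.282 (from standard normal table)

Standard error: SE = σ/√n = 5/√49 = 0.714286

Margin of error: E = z* × SE = 1.282 × 0.714286 = 0.9157

Z-interval: x̄ ± E = 59 ± 0.9157 = (58.0843, 59.9157)

Rounded to 2 decimal places:

(58.08, 59.92)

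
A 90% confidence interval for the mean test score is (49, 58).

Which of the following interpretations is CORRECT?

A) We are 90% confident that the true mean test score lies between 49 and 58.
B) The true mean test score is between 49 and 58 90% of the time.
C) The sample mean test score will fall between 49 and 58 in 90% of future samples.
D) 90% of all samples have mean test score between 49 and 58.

A confidence interval represents our confidence in the procedure, not a probability statement about the parameter.

Key concept: If we repeated this sampling process many times and computed a 90% CI each time, about 90% of those intervals would contain the true population parameter.

For this specific interval (49, 58):
- Midpoint (point estimate): 53.5
- Margin of error: 4.5

The correct interpretation is the one stating confidence that the true parameter lies in the interval — option A.

A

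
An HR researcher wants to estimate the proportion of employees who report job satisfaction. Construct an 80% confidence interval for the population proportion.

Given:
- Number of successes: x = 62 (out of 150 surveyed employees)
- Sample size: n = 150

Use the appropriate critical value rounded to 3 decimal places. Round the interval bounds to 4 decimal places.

Sample proportion: p̂ = 62/150 = 0.413333

Check conditions for normal approximation:
  np̂ = 62 ≥ 10 ✓
  n(1-p̂) = 88 ≥ 10 ✓

The sample is large enough, so use a z-interval (normal approximation) for the proportion.

For 80% confidence, z* = 1.282 (from standard normal table)

Standard error: SE = √(p̂(1-p̂)/n) = √(0.413333×0.586667/150) = 0.04020687

Margin of error: E = z* × SE = 1.282 × 0.04020687 = 0.051545

Z-interval: p̂ ± E = 0.413333 ± 0.051545 = (0.361788, 0.464879)

Rounded to 4 decimal places:

(0.3618, 0.4649)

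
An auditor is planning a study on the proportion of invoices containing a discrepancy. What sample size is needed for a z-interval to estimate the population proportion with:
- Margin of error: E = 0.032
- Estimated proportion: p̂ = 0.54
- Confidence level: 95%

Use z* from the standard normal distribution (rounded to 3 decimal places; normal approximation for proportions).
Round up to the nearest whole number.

Using z* for proportion z-interval (normal approximation).

For 95% confidence, z* = 1.96 (from standard normal table)

Sample size formula for proportion z-interval: n = z*²p̂(1-p̂)/E²

n = 1.96² × 0.54 × 0.46 / 0.032²
  = 3.8416 × 0.2484 / 0.001024
  = 931.8881

Round up to the nearest whole number: n = 932

932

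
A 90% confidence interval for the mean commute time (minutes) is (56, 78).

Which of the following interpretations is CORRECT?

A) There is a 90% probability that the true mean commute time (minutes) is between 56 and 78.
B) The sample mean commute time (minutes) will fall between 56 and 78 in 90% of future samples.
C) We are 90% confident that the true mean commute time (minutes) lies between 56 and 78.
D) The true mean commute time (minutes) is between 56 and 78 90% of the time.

A confidence interval represents our confidence in the procedure, not a probability statement about the parameter.

Key concept: If we repeated this sampling process many times and computed a 90% CI each time, about 90% of those intervals would contain the true population parameter.

For this specific interval (56, 78):
- Midpoint (point estimate): 67
- Margin of error: 11

The correct interpretation is the one stating confidence that the true parameter lies in the interval — option C.

C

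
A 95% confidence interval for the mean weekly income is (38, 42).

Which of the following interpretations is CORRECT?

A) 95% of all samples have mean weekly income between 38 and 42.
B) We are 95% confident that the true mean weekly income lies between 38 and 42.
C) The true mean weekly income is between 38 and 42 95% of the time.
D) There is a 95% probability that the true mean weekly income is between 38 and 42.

A confidence interval represents our confidence in the procedure, not a probability statement about the parameter.

Key concept: If we repeated this sampling process many times and computed a 95% CI each time, about 95% of those intervals would contain the true population parameter.

For this specific interval (38, 42):
- Midpoint (point estimate): 40
- Margin of error: 2

The correct interpretation is the one stating confidence that the true parameter lies in the interval — option B.

B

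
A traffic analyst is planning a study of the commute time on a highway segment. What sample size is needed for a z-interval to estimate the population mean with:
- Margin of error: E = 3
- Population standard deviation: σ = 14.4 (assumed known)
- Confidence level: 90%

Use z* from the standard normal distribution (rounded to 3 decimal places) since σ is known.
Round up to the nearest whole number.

Using z* since population σ is known (z-interval formula).

For 90% confidence, z* = 1.645 (from standard normal table)

Sample size formula for z-interval: n = (z*σ/E)²

n = (1.645 × 14.4 / 3)²
  = (7.896000)²
  = 62.3468

Round up to the nearest whole number: n = 63

63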